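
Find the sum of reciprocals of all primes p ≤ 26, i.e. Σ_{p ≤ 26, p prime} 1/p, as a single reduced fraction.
Σ 1/p = 334406399/223092870

π(26) = 9, so the primes ≤ 26 are [2, 3, 5, 7, 11, 13, 17, 19, 23]. Summing 1/p over these primes: 334406399/223092870 ≈ 1.4990. Mertens estimate ln ln(26) + 0.2615 ≈ 1.4426.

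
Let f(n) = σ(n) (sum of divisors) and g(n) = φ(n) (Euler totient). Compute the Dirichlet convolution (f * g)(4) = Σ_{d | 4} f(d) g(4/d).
(σ * φ)(4) = 12

Divisors of 4: [1, 2, 4]. For each d | 4:
  d = 1: σ(1) · φ(4/1) = 1 · 2 = 2
  d = 2: σ(2) · φ(4/2) = 3 · 1 = 3
  d = 4: σ(4) · φ(4/4) = 7 · 1 = 7
Summing: (σ * φ)(4) = 2 + 3 + 7 = 12.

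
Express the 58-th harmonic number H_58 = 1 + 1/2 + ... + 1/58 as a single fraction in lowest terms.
H_58 = 254381445831833111660789/54749786241679275146400

Direct summation: H_58 = 1 + 1/2 + ... + 1/58. The least common denominator is lcm(1, ..., 58) = 164249358725037825439200; over this denominator the numerator is 164249358725037825439200 + 82124679362518912719600 + 54749786241679275146400 + 41062339681259456359800 + 32849871745007565087840 + 27374893120839637573200 + 23464194103576832205600 + 20531169840629728179900 + 18249928747226425048800 + 16424935872503782543920 + 14931759884094347767200 + 13687446560419818786600 + 12634566055772140418400 + 11732097051788416102800 + 10949957248335855029280 + 10265584920314864089950 + 9661726983825754437600 + 9124964373613212524400 + 8644703090791464496800 + 8212467936251891271960 + 7821398034525610735200 + 7465879942047173883600 + 7141276466305992410400 + 6843723280209909393300 + 6569974349001513017568 + 6317283027886070209200 + 6083309582408808349600 + 5866048525894208051400 + 5663770990518545704800 + 5474978624167927514640 + 5298366410485091143200 + 5132792460157432044975 + 4977253294698115922400 + 4830863491912877218800 + 4692838820715366441120 + 4562482186806606262200 + 4439171857433454741600 + 4322351545395732248400 + 4211522018590713472800 + 4106233968125945635980 + 4006081920122873791200 + 3910699017262805367600 + 3819752528489251754400 + 3732939971023586941800 + 3649985749445285009760 + 3570638233152996205200 + 3494667206915698413600 + 3421861640104954696650 + 3352027729082404600800 + 3284987174500756508784 + 3220575661275251479200 + 3158641513943035104600 + 3099044504245996706400 + 3041654791204404174800 + 2986351976818869553440 + 2933024262947104025700 + 2881567696930488165600 + 2831885495259272852400 = 763144337495499334982367, so H_58 = 763144337495499334982367/164249358725037825439200; reducing by gcd(763144337495499334982367, 164249358725037825439200) = 3 gives 254381445831833111660789/54749786241679275146400 ≈ 4.64625. (The PNT-adjacent estimate ln(58) + γ ≈ 4.63766 matches within O(1/n).)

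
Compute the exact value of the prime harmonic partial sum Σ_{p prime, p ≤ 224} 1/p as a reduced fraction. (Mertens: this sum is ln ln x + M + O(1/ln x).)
Σ 1/p = 718699639327957473429492425322377115938612460993073775465130392853544377727917042657991/367009731827331916465034565550136732339800312955331782619462457039988073311157667212930

π(224) = 48, so the primes ≤ 224 are [2, 3, 5, 7, 11, 13, 17, 19, 23, 29, 31, 37, 41, 43, 47, 53, 59, 61, 67, 71, 73, 79, 83, 89, 97, 101, 103, 107, 109, 113, 127, 131, 137, 139, 149, 151, 157, 163, 167, 173, 179, 181, 191, 193, 197, 199, 211, 223]. Summing 1/p over these primes: 718699639327957473429492425322377115938612460993073775465130392853544377727917042657991/367009731827331916465034565550136732339800312955331782619462457039988073311157667212930 ≈ 1.9583. Mertens estimate ln ln(224) + 0.2615 ≈ 1.9501.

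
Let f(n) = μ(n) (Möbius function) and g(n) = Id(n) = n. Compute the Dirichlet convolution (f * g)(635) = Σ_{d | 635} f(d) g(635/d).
(μ * Id)(635) = 504

Divisors of 635: [1, 5, 127, 635]. For each d | 635:
  d = 1: μ(1) · Id(635/1) = 1 · 635 = 635
  d = 5: μ(5) · Id(635/5) = -1 · 127 = -127
  d = 127: μ(127) · Id(635/127) = -1 · 5 = -5
  d = 635: μ(635) · Id(635/635) = 1 · 1 = 1
Summing: (μ * Id)(635) = 635 + -127 + -5 + 1 = 504.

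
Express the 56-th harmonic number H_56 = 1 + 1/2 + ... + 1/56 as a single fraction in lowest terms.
H_56 = 252476961434436524654789/54749786241679275146400

Direct summation: H_56 = 1 + 1/2 + ... + 1/56. The least common denominator is lcm(1, ..., 56) = 164249358725037825439200; over this denominator the numerator is 164249358725037825439200 + 82124679362518912719600 + 54749786241679275146400 + 41062339681259456359800 + 32849871745007565087840 + 27374893120839637573200 + 23464194103576832205600 + 20531169840629728179900 + 18249928747226425048800 + 16424935872503782543920 + 14931759884094347767200 + 13687446560419818786600 + 12634566055772140418400 + 11732097051788416102800 + 10949957248335855029280 + 10265584920314864089950 + 9661726983825754437600 + 9124964373613212524400 + 8644703090791464496800 + 8212467936251891271960 + 7821398034525610735200 + 7465879942047173883600 + 7141276466305992410400 + 6843723280209909393300 + 6569974349001513017568 + 6317283027886070209200 + 6083309582408808349600 + 5866048525894208051400 + 5663770990518545704800 + 5474978624167927514640 + 5298366410485091143200 + 5132792460157432044975 + 4977253294698115922400 + 4830863491912877218800 + 4692838820715366441120 + 4562482186806606262200 + 4439171857433454741600 + 4322351545395732248400 + 4211522018590713472800 + 4106233968125945635980 + 4006081920122873791200 + 3910699017262805367600 + 3819752528489251754400 + 3732939971023586941800 + 3649985749445285009760 + 3570638233152996205200 + 3494667206915698413600 + 3421861640104954696650 + 3352027729082404600800 + 3284987174500756508784 + 3220575661275251479200 + 3158641513943035104600 + 3099044504245996706400 + 3041654791204404174800 + 2986351976818869553440 + 2933024262947104025700 = 757430884303309573964367, so H_56 = 757430884303309573964367/164249358725037825439200; reducing by gcd(757430884303309573964367, 164249358725037825439200) = 3 gives 252476961434436524654789/54749786241679275146400 ≈ 4.61147. (The PNT-adjacent estimate ln(56) + γ ≈ 4.60257 matches within O(1/n).)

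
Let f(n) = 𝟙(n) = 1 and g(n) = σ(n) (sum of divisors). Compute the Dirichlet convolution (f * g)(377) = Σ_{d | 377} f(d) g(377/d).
(𝟙 * σ)(377) = 465

Divisors of 377: [1, 13, 29, 377]. For each d | 377:
  d = 1: 𝟙(1) · σ(377/1) = 1 · 420 = 420
  d = 13: 𝟙(13) · σ(377/13) = 1 · 30 = 30
  d = 29: 𝟙(29) · σ(377/29) = 1 · 14 = 14
  d = 377: 𝟙(377) · σ(377/377) = 1 · 1 = 1
Summing: (𝟙 * σ)(377) = 420 + 30 + 14 + 1 = 465.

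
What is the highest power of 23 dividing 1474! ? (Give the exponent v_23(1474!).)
v_23(1474!) = 66

Legendre's formula: v_p(n!) = Σ_{k ≥ 1} ⌊n / p^k⌋. For p = 23, n = 1474, the terms are:
  ⌊1474/23^1⌋ = ⌊1474/23⌋ = 64
  ⌊1474/23^2⌋ = ⌊1474/529⌋ = 2
(the next term ⌊1474/23^3⌋ = 0, terminating the sum). Summing: v_23(1474!) = 64 + 2 = 66.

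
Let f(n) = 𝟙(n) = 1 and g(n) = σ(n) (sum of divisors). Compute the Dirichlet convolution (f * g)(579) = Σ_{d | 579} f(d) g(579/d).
(𝟙 * σ)(579) = 975

Divisors of 579: [1, 3, 193, 579]. For each d | 579:
  d = 1: 𝟙(1) · σ(579/1) = 1 · 776 = 776
  d = 3: 𝟙(3) · σ(579/3) = 1 · 194 = 194
  d = 193: 𝟙(193) · σ(579/193) = 1 · 4 = 4
  d = 579: 𝟙(579) · σ(579/579) = 1 · 1 = 1
Summing: (𝟙 * σ)(579) = 776 + 194 + 4 + 1 = 975.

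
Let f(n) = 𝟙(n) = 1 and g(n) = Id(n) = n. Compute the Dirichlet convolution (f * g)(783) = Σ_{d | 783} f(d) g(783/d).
(𝟙 * Id)(783) = 1200

Divisors of 783: [1, 3, 9, 27, 29, 87, 261, 783]. For each d | 783:
  d = 1: 𝟙(1) · Id(783/1) = 1 · 783 = 783
  d = 3: 𝟙(3) · Id(783/3) = 1 · 261 = 261
  d = 9: 𝟙(9) · Id(783/9) = 1 · 87 = 87
  d = 27: 𝟙(27) · Id(783/27) = 1 · 29 = 29
  d = 29: 𝟙(29) · Id(783/29) = 1 · 27 = 27
  d = 87: 𝟙(87) · Id(783/87) = 1 · 9 = 9
  d = 261: 𝟙(261) · Id(783/261) = 1 · 3 = 3
  d = 783: 𝟙(783) · Id(783/783) = 1 · 1 = 1
Summing: (𝟙 * Id)(783) = 783 + 261 + 87 + 29 + 27 + 9 + 3 + 1 = 1200.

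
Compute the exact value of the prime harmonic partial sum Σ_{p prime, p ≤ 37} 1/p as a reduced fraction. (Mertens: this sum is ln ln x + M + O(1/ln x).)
Σ 1/p = 11819186711467/7420738134810

π(37) = 12, so the primes ≤ 37 are [2, 3, 5, 7, 11, 13, 17, 19, 23, 29, 31, 37]. Summing 1/p over these primes: 11819186711467/7420738134810 ≈ 1.5927. Mertens estimate ln ln(37) + 0.2615 ≈ 1.5455.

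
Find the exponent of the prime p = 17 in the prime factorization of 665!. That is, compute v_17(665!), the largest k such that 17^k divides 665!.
v_17(665!) = 41

Legendre's formula: v_p(n!) = Σ_{k ≥ 1} ⌊n / p^k⌋. For p = 17, n = 665, the terms are:
  ⌊665/17^1⌋ = ⌊665/17⌋ = 39
  ⌊665/17^2⌋ = ⌊665/289⌋ = 2
(the next term ⌊665/17^3⌋ = 0, terminating the sum). Summing: v_17(665!) = 39 + 2 = 41.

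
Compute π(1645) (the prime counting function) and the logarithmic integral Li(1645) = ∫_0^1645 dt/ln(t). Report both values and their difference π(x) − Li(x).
π(1645) = 259;  Li(1645) ≈ 267.51;  π(x) − Li(x) ≈ -8.51.

Direct count of primes ≤ 1645 gives π(1645) = 259. Numerical evaluation of the logarithmic integral gives Li(1645) ≈ 267.51. The difference π(x) − Li(x) ≈ -8.51 is typically negative for small/moderate x (Li(x) overestimates), though Littlewood's theorem shows this sign changes infinitely often.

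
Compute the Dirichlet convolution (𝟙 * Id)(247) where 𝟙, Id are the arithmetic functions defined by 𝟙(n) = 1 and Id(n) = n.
(𝟙 * Id)(247) = 280

Divisors of 247: [1, 13, 19, 247]. For each d | 247:
  d = 1: 𝟙(1) · Id(247/1) = 1 · 247 = 247
  d = 13: 𝟙(13) · Id(247/13) = 1 · 19 = 19
  d = 19: 𝟙(19) · Id(247/19) = 1 · 13 = 13
  d = 247: 𝟙(247) · Id(247/247) = 1 · 1 = 1
Summing: (𝟙 * Id)(247) = 247 + 19 + 13 + 1 = 280.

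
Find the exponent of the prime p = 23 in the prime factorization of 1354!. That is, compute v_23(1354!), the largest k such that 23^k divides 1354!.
v_23(1354!) = 60

Legendre's formula: v_p(n!) = Σ_{k ≥ 1} ⌊n / p^k⌋. For p = 23, n = 1354, the terms are:
  ⌊1354/23^1⌋ = ⌊1354/23⌋ = 58
  ⌊1354/23^2⌋ = ⌊1354/529⌋ = 2
(the next term ⌊1354/23^3⌋ = 0, terminating the sum). Summing: v_23(1354!) = 58 + 2 = 60.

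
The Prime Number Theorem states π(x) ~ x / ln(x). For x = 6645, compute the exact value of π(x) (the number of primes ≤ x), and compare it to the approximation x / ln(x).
π(6645) = 856;  x/ln(x) ≈ 754.97;  relative error ≈ 11.80%.

Directly count primes up to 6645: π(6645) = 856. The PNT approximation gives 6645/ln(6645) ≈ 6645/8.80162 ≈ 754.97. Relative error (π(x) − x/ln(x)) / π(x) ≈ 11.80%; the approximation is known to undercount slightly (Li(x) is a better estimate).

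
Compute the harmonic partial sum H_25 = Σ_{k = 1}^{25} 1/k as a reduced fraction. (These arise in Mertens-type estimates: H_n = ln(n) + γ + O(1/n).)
H_25 = 34052522467/8923714800

Direct summation: H_25 = 1 + 1/2 + ... + 1/25. The least common denominator is lcm(1, ..., 25) = 26771144400; over this denominator the numerator is 26771144400 + 13385572200 + 8923714800 + 6692786100 + 5354228880 + 4461857400 + 3824449200 + 3346393050 + 2974571600 + 2677114440 + 2433740400 + 2230928700 + 2059318800 + 1912224600 + 1784742960 + 1673196525 + 1574773200 + 1487285800 + 1409007600 + 1338557220 + 1274816400 + 1216870200 + 1163962800 + 1115464350 + 1070845776 = 102157567401, so H_25 = 102157567401/26771144400; reducing by gcd(102157567401, 26771144400) = 3 gives 34052522467/8923714800 ≈ 3.81596. (The PNT-adjacent estimate ln(25) + γ ≈ 3.79609 matches within O(1/n).)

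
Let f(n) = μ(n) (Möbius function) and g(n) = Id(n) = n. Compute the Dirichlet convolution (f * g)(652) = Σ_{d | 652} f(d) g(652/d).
(μ * Id)(652) = 324

Divisors of 652: [1, 2, 4, 163, 326, 652]. For each d | 652:
  d = 1: μ(1) · Id(652/1) = 1 · 652 = 652
  d = 2: μ(2) · Id(652/2) = -1 · 326 = -326
  d = 4: μ(4) · Id(652/4) = 0 · 163 = 0
  d = 163: μ(163) · Id(652/163) = -1 · 4 = -4
  d = 326: μ(326) · Id(652/326) = 1 · 2 = 2
  d = 652: μ(652) · Id(652/652) = 0 · 1 = 0
Summing: (μ * Id)(652) = 652 + -326 + 0 + -4 + 2 + 0 = 324.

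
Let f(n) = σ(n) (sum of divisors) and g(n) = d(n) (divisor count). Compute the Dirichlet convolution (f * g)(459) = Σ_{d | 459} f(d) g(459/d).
(σ * d)(459) = 1640

Divisors of 459: [1, 3, 9, 17, 27, 51, 153, 459]. For each d | 459:
  d = 1: σ(1) · d(459/1) = 1 · 8 = 8
  d = 3: σ(3) · d(459/3) = 4 · 6 = 24
  d = 9: σ(9) · d(459/9) = 13 · 4 = 52
  d = 17: σ(17) · d(459/17) = 18 · 4 = 72
  d = 27: σ(27) · d(459/27) = 40 · 2 = 80
  d = 51: σ(51) · d(459/51) = 72 · 3 = 216
  d = 153: σ(153) · d(459/153) = 234 · 2 = 468
  d = 459: σ(459) · d(459/459) = 720 · 1 = 720
Summing: (σ * d)(459) = 8 + 24 + 52 + 72 + 80 + 216 + 468 + 720 = 1640.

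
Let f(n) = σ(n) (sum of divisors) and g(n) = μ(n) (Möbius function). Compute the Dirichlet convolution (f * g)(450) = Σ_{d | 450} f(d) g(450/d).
(σ * μ)(450) = 450

Divisors of 450: [1, 2, 3, 5, 6, 9, 10, 15, 18, 25, 30, 45, 50, 75, 90, 150, 225, 450]. For each d | 450:
  d = 1: σ(1) · μ(450/1) = 1 · 0 = 0
  d = 2: σ(2) · μ(450/2) = 3 · 0 = 0
  d = 3: σ(3) · μ(450/3) = 4 · 0 = 0
  d = 5: σ(5) · μ(450/5) = 6 · 0 = 0
  d = 6: σ(6) · μ(450/6) = 12 · 0 = 0
  d = 9: σ(9) · μ(450/9) = 13 · 0 = 0
  d = 10: σ(10) · μ(450/10) = 18 · 0 = 0
  d = 15: σ(15) · μ(450/15) = 24 · -1 = -24
  d = 18: σ(18) · μ(450/18) = 39 · 0 = 0
  d = 25: σ(25) · μ(450/25) = 31 · 0 = 0
  d = 30: σ(30) · μ(450/30) = 72 · 1 = 72
  d = 45: σ(45) · μ(450/45) = 78 · 1 = 78
  d = 50: σ(50) · μ(450/50) = 93 · 0 = 0
  d = 75: σ(75) · μ(450/75) = 124 · 1 = 124
  d = 90: σ(90) · μ(450/90) = 234 · -1 = -234
  d = 150: σ(150) · μ(450/150) = 372 · -1 = -372
  d = 225: σ(225) · μ(450/225) = 403 · -1 = -403
  d = 450: σ(450) · μ(450/450) = 1209 · 1 = 1209
Summing: (σ * μ)(450) = 0 + 0 + 0 + 0 + 0 + 0 + 0 + -24 + 0 + 0 + 72 + 78 + 0 + 124 + -234 + -372 + -403 + 1209 = 450.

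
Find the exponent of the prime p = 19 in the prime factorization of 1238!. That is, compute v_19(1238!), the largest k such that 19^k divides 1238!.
v_19(1238!) = 68

Legendre's formula: v_p(n!) = Σ_{k ≥ 1} ⌊n / p^k⌋. For p = 19, n = 1238, the terms are:
  ⌊1238/19^1⌋ = ⌊1238/19⌋ = 65
  ⌊1238/19^2⌋ = ⌊1238/361⌋ = 3
(the next term ⌊1238/19^3⌋ = 0, terminating the sum). Summing: v_19(1238!) = 65 + 3 = 68.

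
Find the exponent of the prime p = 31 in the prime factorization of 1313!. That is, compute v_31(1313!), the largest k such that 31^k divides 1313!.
v_31(1313!) = 43

Legendre's formula: v_p(n!) = Σ_{k ≥ 1} ⌊n / p^k⌋. For p = 31, n = 1313, the terms are:
  ⌊1313/31^1⌋ = ⌊1313/31⌋ = 42
  ⌊1313/31^2⌋ = ⌊1313/961⌋ = 1
(the next term ⌊1313/31^3⌋ = 0, terminating the sum). Summing: v_31(1313!) = 42 + 1 = 43.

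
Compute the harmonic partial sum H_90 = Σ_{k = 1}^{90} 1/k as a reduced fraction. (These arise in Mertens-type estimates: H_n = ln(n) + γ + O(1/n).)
H_90 = 3653182778990767589396015372875328285861/718766754945489455304472257065075294400

Direct summation: H_90 = 1 + 1/2 + ... + 1/90. The least common denominator is lcm(1, ..., 90) = 718766754945489455304472257065075294400; over this denominator the numerator is 718766754945489455304472257065075294400 + 359383377472744727652236128532537647200 + 239588918315163151768157419021691764800 + 179691688736372363826118064266268823600 + 143753350989097891060894451413015058880 + 119794459157581575884078709510845882400 + 102680964992212779329210322437867899200 + 89845844368186181913059032133134411800 + 79862972771721050589385806340563921600 + 71876675494548945530447225706507529440 + 65342432267771768664042932460461390400 + 59897229578790787942039354755422941200 + 55289750380422265792651712081928868800 + 51340482496106389664605161218933949600 + 47917783663032630353631483804338352960 + 44922922184093090956529516066567205900 + 42280397349734673841439544533239723200 + 39931486385860525294692903170281960800 + 37829829207657339752866960898161857600 + 35938337747274472765223612853253764720 + 34226988330737593109736774145955966400 + 32671216133885884332021466230230695200 + 31250728475890845882803141611525012800 + 29948614789395393971019677377711470600 + 28750670197819578212178890282603011776 + 27644875190211132896325856040964434400 + 26620990923907016863128602113521307200 + 25670241248053194832302580609466974800 + 24785060515361705355326629553968113600 + 23958891831516315176815741902169176480 + 23186024353080305009821685711776622400 + 22461461092046545478264758033283602950 + 21780810755923922888014310820153796800 + 21140198674867336920719772266619861600 + 20536192998442555865842064487573579840 + 19965743192930262647346451585140980400 + 19426128512040255548769520461218251200 + 18914914603828669876433480449080928800 + 18429916793474088597550570693976289600 + 17969168873637236382611806426626882360 + 17530896462085108665962737977196958400 + 17113494165368796554868387072977983200 + 16715505928964871053592378071280820800 + 16335608066942942166010733115115347600 + 15972594554344210117877161268112784320 + 15625364237945422941401570805762506400 + 15292909679691265006478133129044155200 + 14974307394697696985509838688855735300 + 14668709284601825618458617491123985600 + 14375335098909789106089445141301505888 + 14093465783244891280479848177746574400 + 13822437595105566448162928020482217200 + 13561636885763951986876835038963684800 + 13310495461953508431564301056760653600 + 13068486453554353732808586492092278080 + 12835120624026597416151290304733487400 + 12609943069219113250955653632720619200 + 12392530257680852677663314776984056800 + 12182487371957448394991055204492801600 + 11979445915758157588407870951084588240 + 11783061556483433693515938640411070400 + 11593012176540152504910842855888311200 + 11408996110245864369912258048651988800 + 11230730546023272739132379016641801475 + 11057950076084453158530342416385773760 + 10890405377961961444007155410076898400 + 10727862014111782914992123239777243200 + 10570099337433668460359886133309930800 + 10416909491963615294267713870508337600 + 10268096499221277932921032243786789920 + 10123475421767457116964397986832046400 + 9982871596465131323673225792570490200 + 9846119930760129524718798041987332800 + 9713064256020127774384760230609125600 + 9583556732606526070726296760867670592 + 9457457301914334938216740224540464400 + 9334633181110252666291847494351627200 + 9214958396737044298775285346988144800 + 9098313353740372851955345026140193600 + 8984584436818618191305903213313441180 + 8873663641302338954376200704507102400 + 8765448231042554332981368988598479200 + 8659840421029993437403280205603316800 + 8556747082684398277434193536488991600 + 8456079469946934768287908906647944640 + 8357752964482435526796189035640410400 + 8261686838453901785108876517989371200 + 8167804033471471083005366557557673800 + 8076030954443701744994070304101969600 + 7986297277172105058938580634056392160 = 3653182778990767589396015372875328285861, so H_90 = 3653182778990767589396015372875328285861/718766754945489455304472257065075294400 (already in lowest terms) ≈ 5.08257. (The PNT-adjacent estimate ln(90) + γ ≈ 5.07703 matches within O(1/n).)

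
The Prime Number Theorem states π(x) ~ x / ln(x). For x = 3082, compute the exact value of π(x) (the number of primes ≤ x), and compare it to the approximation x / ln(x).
π(3082) = 440;  x/ln(x) ≈ 383.65;  relative error ≈ 12.81%.

Directly count primes up to 3082: π(3082) = 440. The PNT approximation gives 3082/ln(3082) ≈ 3082/8.03333 ≈ 383.65. Relative error (π(x) − x/ln(x)) / π(x) ≈ 12.81%; the approximation is known to undercount slightly (Li(x) is a better estimate).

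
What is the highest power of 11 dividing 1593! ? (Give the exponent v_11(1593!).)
v_11(1593!) = 158

Legendre's formula: v_p(n!) = Σ_{k ≥ 1} ⌊n / p^k⌋. For p = 11, n = 1593, the terms are:
  ⌊1593/11^1⌋ = ⌊1593/11⌋ = 144
  ⌊1593/11^2⌋ = ⌊1593/121⌋ = 13
  ⌊1593/11^3⌋ = ⌊1593/1331⌋ = 1
(the next term ⌊1593/11^4⌋ = 0, terminating the sum). Summing: v_11(1593!) = 144 + 13 + 1 = 158.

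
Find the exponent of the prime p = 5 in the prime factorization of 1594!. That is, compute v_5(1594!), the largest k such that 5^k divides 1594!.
v_5(1594!) = 395

Legendre's formula: v_p(n!) = Σ_{k ≥ 1} ⌊n / p^k⌋. For p = 5, n = 1594, the terms are:
  ⌊1594/5^1⌋ = ⌊1594/5⌋ = 318
  ⌊1594/5^2⌋ = ⌊1594/25⌋ = 63
  ⌊1594/5^3⌋ = ⌊1594/125⌋ = 12
  ⌊1594/5^4⌋ = ⌊1594/625⌋ = 2
(the next term ⌊1594/5^5⌋ = 0, terminating the sum). Summing: v_5(1594!) = 318 + 63 + 12 + 2 = 395.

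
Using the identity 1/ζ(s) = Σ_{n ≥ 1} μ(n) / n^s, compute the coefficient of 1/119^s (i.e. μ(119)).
μ(119) = 1

Factor n = 119 = 7 · 17. μ(n) = 0 if any exponent ≥ 2 (not squarefree); otherwise μ(n) = (−1)^{ω(n)} where ω(n) is the number of distinct prime factors. Applying: μ(119) = 1.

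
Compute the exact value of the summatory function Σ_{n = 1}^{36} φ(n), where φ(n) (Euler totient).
Σ_{n ≤ 36} φ(n) = 396

Compute φ(n) for each 1 ≤ n ≤ 36: φ(1) = 1, φ(2) = 1, φ(3) = 2, φ(4) = 2, φ(5) = 4, φ(6) = 2, φ(7) = 6, φ(8) = 4, φ(9) = 6, φ(10) = 4, φ(11) = 10, φ(12) = 4, φ(13) = 12, φ(14) = 6, φ(15) = 8, φ(16) = 8, φ(17) = 16, φ(18) = 6, φ(19) = 18, φ(20) = 8, φ(21) = 12, φ(22) = 10, φ(23) = 22, φ(24) = 8, φ(25) = 20, φ(26) = 12, φ(27) = 18, φ(28) = 12, φ(29) = 28, φ(30) = 8, φ(31) = 30, φ(32) = 16, φ(33) = 20, φ(34) = 16, φ(35) = 24, φ(36) = 12. Summing all 36 values: 396. (Average order: Σ_{n ≤ x} φ(n) ~ (3/π²) x². For x = 36, (3/π²)·36² ≈ 393.94.)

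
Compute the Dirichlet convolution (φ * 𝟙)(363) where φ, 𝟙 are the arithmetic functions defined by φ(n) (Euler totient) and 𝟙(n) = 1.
(φ * 𝟙)(363) = 363

Divisors of 363: [1, 3, 11, 33, 121, 363]. For each d | 363:
  d = 1: φ(1) · 𝟙(363/1) = 1 · 1 = 1
  d = 3: φ(3) · 𝟙(363/3) = 2 · 1 = 2
  d = 11: φ(11) · 𝟙(363/11) = 10 · 1 = 10
  d = 33: φ(33) · 𝟙(363/33) = 20 · 1 = 20
  d = 121: φ(121) · 𝟙(363/121) = 110 · 1 = 110
  d = 363: φ(363) · 𝟙(363/363) = 220 · 1 = 220
Summing: (φ * 𝟙)(363) = 1 + 2 + 10 + 20 + 110 + 220 = 363.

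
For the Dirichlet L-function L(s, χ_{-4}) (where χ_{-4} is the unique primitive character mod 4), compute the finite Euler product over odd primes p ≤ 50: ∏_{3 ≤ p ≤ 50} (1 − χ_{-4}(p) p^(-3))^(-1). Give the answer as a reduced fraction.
∏ = 5542372783760447569145696690995330585/5720007308274565543266215981884637184

The odd primes p ≤ 50 are [3, 5, 7, 11, 13, 17, 19, 23, 29, 31, 37, 41, 43, 47]. For each, χ(p) = 1 if p ≡ 1 mod 4, χ(p) = −1 if p ≡ 3 mod 4. Taking (1 − χ(p)/p^3)^(-1) = p^3/(p^3 − χ(p)): (1 − (-1)/3^3)^(-1) · (1 − (1)/5^3)^(-1) · (1 − (-1)/7^3)^(-1) · (1 − (-1)/11^3)^(-1) · (1 − (1)/13^3)^(-1) · (1 − (1)/17^3)^(-1) · (1 − (-1)/19^3)^(-1) · (1 − (-1)/23^3)^(-1) · (1 − (1)/29^3)^(-1) · (1 − (-1)/31^3)^(-1) · (1 − (1)/37^3)^(-1) · (1 − (1)/41^3)^(-1) · (1 − (-1)/43^3)^(-1) · (1 − (-1)/47^3)^(-1) = 5542372783760447569145696690995330585/5720007308274565543266215981884637184.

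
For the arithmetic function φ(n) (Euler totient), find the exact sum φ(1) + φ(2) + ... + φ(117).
Σ_{n ≤ 117} φ(n) = 4200

Compute φ(n) for each 1 ≤ n ≤ 117: φ(1) = 1, φ(2) = 1, φ(3) = 2, φ(4) = 2, φ(5) = 4, φ(6) = 2, φ(7) = 6, φ(8) = 4, φ(9) = 6, φ(10) = 4, φ(11) = 10, φ(12) = 4, φ(13) = 12, φ(14) = 6, φ(15) = 8, φ(16) = 8, φ(17) = 16, φ(18) = 6, φ(19) = 18, φ(20) = 8, φ(21) = 12, φ(22) = 10, φ(23) = 22, φ(24) = 8, φ(25) = 20, φ(26) = 12, φ(27) = 18, φ(28) = 12, φ(29) = 28, φ(30) = 8, φ(31) = 30, φ(32) = 16, φ(33) = 20, φ(34) = 16, φ(35) = 24, φ(36) = 12, φ(37) = 36, φ(38) = 18, φ(39) = 24, φ(40) = 16, φ(41) = 40, φ(42) = 12, φ(43) = 42, φ(44) = 20, φ(45) = 24, φ(46) = 22, φ(47) = 46, φ(48) = 16, φ(49) = 42, φ(50) = 20, φ(51) = 32, φ(52) = 24, φ(53) = 52, φ(54) = 18, φ(55) = 40, φ(56) = 24, φ(57) = 36, φ(58) = 28, φ(59) = 58, φ(60) = 16, φ(61) = 60, φ(62) = 30, φ(63) = 36, φ(64) = 32, φ(65) = 48, φ(66) = 20, φ(67) = 66, φ(68) = 32, φ(69) = 44, φ(70) = 24, φ(71) = 70, φ(72) = 24, φ(73) = 72, φ(74) = 36, φ(75) = 40, φ(76) = 36, φ(77) = 60, φ(78) = 24, φ(79) = 78, φ(80) = 32, φ(81) = 54, φ(82) = 40, φ(83) = 82, φ(84) = 24, φ(85) = 64, φ(86) = 42, φ(87) = 56, φ(88) = 40, φ(89) = 88, φ(90) = 24, φ(91) = 72, φ(92) = 44, φ(93) = 60, φ(94) = 46, φ(95) = 72, φ(96) = 32, φ(97) = 96, φ(98) = 42, φ(99) = 60, φ(100) = 40, φ(101) = 100, φ(102) = 32, φ(103) = 102, φ(104) = 48, φ(105) = 48, φ(106) = 52, φ(107) = 106, φ(108) = 36, φ(109) = 108, φ(110) = 40, φ(111) = 72, φ(112) = 48, φ(113) = 112, φ(114) = 36, φ(115) = 88, φ(116) = 56, φ(117) = 72. Summing all 117 values: 4200. (Average order: Σ_{n ≤ x} φ(n) ~ (3/π²) x². For x = 117, (3/π²)·117² ≈ 4160.96.)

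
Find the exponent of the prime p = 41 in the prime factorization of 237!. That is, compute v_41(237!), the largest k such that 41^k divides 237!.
v_41(237!) = 5

Legendre's formula: v_p(n!) = Σ_{k ≥ 1} ⌊n / p^k⌋. For p = 41, n = 237, the terms are:
  ⌊237/41^1⌋ = ⌊237/41⌋ = 5
(the next term ⌊237/41^2⌋ = 0, terminating the sum). Summing: v_41(237!) = 5 = 5.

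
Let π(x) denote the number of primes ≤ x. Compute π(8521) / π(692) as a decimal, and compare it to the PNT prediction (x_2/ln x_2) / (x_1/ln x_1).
π(8521)/π(692) = 1062/125 ≈ 8.4960;  PNT prediction ≈ 8.8976.

π(692) = 125 and π(8521) = 1062, so π(8521)/π(692) ≈ 8.4960. The PNT-predicted ratio is (8521/ln(8521)) / (692/ln(692)) ≈ 8.8976. The two agree to within a few percent, as expected.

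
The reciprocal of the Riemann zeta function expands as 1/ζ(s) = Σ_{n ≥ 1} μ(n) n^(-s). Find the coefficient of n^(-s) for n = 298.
μ(298) = 1

Factor n = 298 = 2 · 149. μ(n) = 0 if any exponent ≥ 2 (not squarefree); otherwise μ(n) = (−1)^{ω(n)} where ω(n) is the number of distinct prime factors. Applying: μ(298) = 1.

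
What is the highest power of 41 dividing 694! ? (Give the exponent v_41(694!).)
v_41(694!) = 16

Legendre's formula: v_p(n!) = Σ_{k ≥ 1} ⌊n / p^k⌋. For p = 41, n = 694, the terms are:
  ⌊694/41^1⌋ = ⌊694/41⌋ = 16
(the next term ⌊694/41^2⌋ = 0, terminating the sum). Summing: v_41(694!) = 16 = 16.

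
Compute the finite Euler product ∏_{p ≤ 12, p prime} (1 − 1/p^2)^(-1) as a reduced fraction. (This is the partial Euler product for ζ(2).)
∏ = 29645/18432

The primes p ≤ 12 are [2, 3, 5, 7, 11]. For each prime, (1 − 1/p^2)^(-1) = p^2 / (p^2 − 1). The product is (1 − 1/2^2)^(-1), (1 − 1/3^2)^(-1), (1 − 1/5^2)^(-1), (1 − 1/7^2)^(-1), (1 − 1/11^2)^(-1) = ∏ p^2 / (p^2 − 1) = 29645/18432.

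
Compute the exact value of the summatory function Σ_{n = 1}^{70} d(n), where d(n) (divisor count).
Σ_{n ≤ 70} d(n) = 312

Compute d(n) for each 1 ≤ n ≤ 70: d(1) = 1, d(2) = 2, d(3) = 2, d(4) = 3, d(5) = 2, d(6) = 4, d(7) = 2, d(8) = 4, d(9) = 3, d(10) = 4, d(11) = 2, d(12) = 6, d(13) = 2, d(14) = 4, d(15) = 4, d(16) = 5, d(17) = 2, d(18) = 6, d(19) = 2, d(20) = 6, d(21) = 4, d(22) = 4, d(23) = 2, d(24) = 8, d(25) = 3, d(26) = 4, d(27) = 4, d(28) = 6, d(29) = 2, d(30) = 8, d(31) = 2, d(32) = 6, d(33) = 4, d(34) = 4, d(35) = 4, d(36) = 9, d(37) = 2, d(38) = 4, d(39) = 4, d(40) = 8, d(41) = 2, d(42) = 8, d(43) = 2, d(44) = 6, d(45) = 6, d(46) = 4, d(47) = 2, d(48) = 10, d(49) = 3, d(50) = 6, d(51) = 4, d(52) = 6, d(53) = 2, d(54) = 8, d(55) = 4, d(56) = 8, d(57) = 4, d(58) = 4, d(59) = 2, d(60) = 12, d(61) = 2, d(62) = 4, d(63) = 6, d(64) = 7, d(65) = 4, d(66) = 8, d(67) = 2, d(68) = 6, d(69) = 4, d(70) = 8. Summing all 70 values: 312. (Dirichlet's divisor formula: Σ_{n ≤ x} d(n) = x ln(x) + (2γ − 1) x + O(√x). For x = 70, the asymptotic estimate is ≈ 308.20.)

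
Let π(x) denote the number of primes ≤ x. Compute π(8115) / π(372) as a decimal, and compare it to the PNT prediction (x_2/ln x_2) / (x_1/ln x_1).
π(8115)/π(372) = 1020/73 ≈ 13.9726;  PNT prediction ≈ 14.3441.

π(372) = 73 and π(8115) = 1020, so π(8115)/π(372) ≈ 13.9726. The PNT-predicted ratio is (8115/ln(8115)) / (372/ln(372)) ≈ 14.3441. The two agree to within a few percent, as expected.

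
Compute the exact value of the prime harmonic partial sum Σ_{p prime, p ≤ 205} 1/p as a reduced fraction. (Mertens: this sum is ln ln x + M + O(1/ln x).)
Σ 1/p = 15202313841027497739047080375538859939135227730139536997746371469607707132833646367/7799922041683461553249199106329813876687996789903550945093032474868511536164700810

π(205) = 46, so the primes ≤ 205 are [2, 3, 5, 7, 11, 13, 17, 19, 23, 29, 31, 37, 41, 43, 47, 53, 59, 61, 67, 71, 73, 79, 83, 89, 97, 101, 103, 107, 109, 113, 127, 131, 137, 139, 149, 151, 157, 163, 167, 173, 179, 181, 191, 193, 197, 199]. Summing 1/p over these primes: 15202313841027497739047080375538859939135227730139536997746371469607707132833646367/7799922041683461553249199106329813876687996789903550945093032474868511536164700810 ≈ 1.9490. Mertens estimate ln ln(205) + 0.2615 ≈ 1.9335.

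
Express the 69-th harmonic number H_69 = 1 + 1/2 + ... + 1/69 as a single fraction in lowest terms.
H_69 = 42409610330030873613929048033/8801320137209899102584580800

Direct summation: H_69 = 1 + 1/2 + ... + 1/69. The least common denominator is lcm(1, ..., 69) = 79211881234889091923261227200; over this denominator the numerator is 79211881234889091923261227200 + 39605940617444545961630613600 + 26403960411629697307753742400 + 19802970308722272980815306800 + 15842376246977818384652245440 + 13201980205814848653876871200 + 11315983033555584560465889600 + 9901485154361136490407653400 + 8801320137209899102584580800 + 7921188123488909192326122720 + 7201080112262644720296475200 + 6600990102907424326938435600 + 6093221633453007071020094400 + 5657991516777792280232944800 + 5280792082325939461550748480 + 4950742577180568245203826700 + 4659522425581711289603601600 + 4400660068604949551292290400 + 4169046380783636417013748800 + 3960594061744454596163061360 + 3771994344518528186821963200 + 3600540056131322360148237600 + 3443994836299525735793966400 + 3300495051453712163469217800 + 3168475249395563676930449088 + 3046610816726503535510047200 + 2933773379069966367528193600 + 2828995758388896140116472400 + 2731444180513416962871076800 + 2640396041162969730775374240 + 2555221975319002965266491200 + 2475371288590284122601913350 + 2400360037420881573432158400 + 2329761212790855644801800800 + 2263196606711116912093177920 + 2200330034302474775646145200 + 2140861654997002484412465600 + 2084523190391818208506874400 + 2031073877817669023673364800 + 1980297030872227298081530680 + 1931997103289977851786859200 + 1885997172259264093410981600 + 1842136772904397486587470400 + 1800270028065661180074118800 + 1760264027441979820516916160 + 1721997418149762867896983200 + 1685359175210406211133217600 + 1650247525726856081734608900 + 1616569004793654937209412800 + 1584237624697781838465224544 + 1553174141860570429867867200 + 1523305408363251767755023600 + 1494563796884699847608702400 + 1466886689534983183764096800 + 1440216022452528944059295040 + 1414497879194448070058236200 + 1389682126927878805671249600 + 1365722090256708481435538400 + 1342574258218459185140020800 + 1320198020581484865387687120 + 1298555430080149047922315200 + 1277610987659501482633245600 + 1257331448172842728940654400 + 1237685644295142061300956675 + 1218644326690601414204018880 + 1200180018710440786716079200 + 1182266884102822267511361600 + 1164880606395427822400900400 + 1147998278766508578597988800 = 381686492970277862525361432297, so H_69 = 381686492970277862525361432297/79211881234889091923261227200; reducing by gcd(381686492970277862525361432297, 79211881234889091923261227200) = 9 gives 42409610330030873613929048033/8801320137209899102584580800 ≈ 4.81855. (The PNT-adjacent estimate ln(69) + γ ≈ 4.81132 matches within O(1/n).)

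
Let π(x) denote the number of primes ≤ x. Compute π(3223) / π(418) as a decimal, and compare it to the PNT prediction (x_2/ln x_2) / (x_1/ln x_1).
π(3223)/π(418) = 456/80 ≈ 5.7000;  PNT prediction ≈ 5.7609.

π(418) = 80 and π(3223) = 456, so π(3223)/π(418) ≈ 5.7000. The PNT-predicted ratio is (3223/ln(3223)) / (418/ln(418)) ≈ 5.7609. The two agree to within a few percent, as expected.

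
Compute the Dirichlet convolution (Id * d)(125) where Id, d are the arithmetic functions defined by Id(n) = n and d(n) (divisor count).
(Id * d)(125) = 194

Divisors of 125: [1, 5, 25, 125]. For each d | 125:
  d = 1: Id(1) · d(125/1) = 1 · 4 = 4
  d = 5: Id(5) · d(125/5) = 5 · 3 = 15
  d = 25: Id(25) · d(125/25) = 25 · 2 = 50
  d = 125: Id(125) · d(125/125) = 125 · 1 = 125
Summing: (Id * d)(125) = 4 + 15 + 50 + 125 = 194.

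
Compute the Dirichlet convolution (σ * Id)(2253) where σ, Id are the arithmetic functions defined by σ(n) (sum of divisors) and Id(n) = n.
(σ * Id)(2253) = 10521

Divisors of 2253: [1, 3, 751, 2253]. For each d | 2253:
  d = 1: σ(1) · Id(2253/1) = 1 · 2253 = 2253
  d = 3: σ(3) · Id(2253/3) = 4 · 751 = 3004
  d = 751: σ(751) · Id(2253/751) = 752 · 3 = 2256
  d = 2253: σ(2253) · Id(2253/2253) = 3008 · 1 = 3008
Summing: (σ * Id)(2253) = 2253 + 3004 + 2256 + 3008 = 10521.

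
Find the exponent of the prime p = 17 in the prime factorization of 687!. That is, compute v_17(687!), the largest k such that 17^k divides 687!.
v_17(687!) = 42

Legendre's formula: v_p(n!) = Σ_{k ≥ 1} ⌊n / p^k⌋. For p = 17, n = 687, the terms are:
  ⌊687/17^1⌋ = ⌊687/17⌋ = 40
  ⌊687/17^2⌋ = ⌊687/289⌋ = 2
(the next term ⌊687/17^3⌋ = 0, terminating the sum). Summing: v_17(687!) = 40 + 2 = 42.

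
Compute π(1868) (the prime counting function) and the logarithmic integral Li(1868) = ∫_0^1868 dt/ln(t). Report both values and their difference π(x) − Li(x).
π(1868) = 285;  Li(1868) ≈ 297.37;  π(x) − Li(x) ≈ -12.37.

Direct count of primes ≤ 1868 gives π(1868) = 285. Numerical evaluation of the logarithmic integral gives Li(1868) ≈ 297.37. The difference π(x) − Li(x) ≈ -12.37 is typically negative for small/moderate x (Li(x) overestimates), though Littlewood's theorem shows this sign changes infinitely often.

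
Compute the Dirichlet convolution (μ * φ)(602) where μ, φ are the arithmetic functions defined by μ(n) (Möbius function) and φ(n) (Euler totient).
(μ * φ)(602) = 0

Divisors of 602: [1, 2, 7, 14, 43, 86, 301, 602]. For each d | 602:
  d = 1: μ(1) · φ(602/1) = 1 · 252 = 252
  d = 2: μ(2) · φ(602/2) = -1 · 252 = -252
  d = 7: μ(7) · φ(602/7) = -1 · 42 = -42
  d = 14: μ(14) · φ(602/14) = 1 · 42 = 42
  d = 43: μ(43) · φ(602/43) = -1 · 6 = -6
  d = 86: μ(86) · φ(602/86) = 1 · 6 = 6
  d = 301: μ(301) · φ(602/301) = 1 · 1 = 1
  d = 602: μ(602) · φ(602/602) = -1 · 1 = -1
Summing: (μ * φ)(602) = 252 + -252 + -42 + 42 + -6 + 6 + 1 + -1 = 0.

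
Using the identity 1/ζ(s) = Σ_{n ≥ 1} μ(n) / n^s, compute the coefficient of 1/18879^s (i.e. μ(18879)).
μ(18879) = 1

Factor n = 18879 = 3 · 7 · 29 · 31. μ(n) = 0 if any exponent ≥ 2 (not squarefree); otherwise μ(n) = (−1)^{ω(n)} where ω(n) is the number of distinct prime factors. Applying: μ(18879) = 1.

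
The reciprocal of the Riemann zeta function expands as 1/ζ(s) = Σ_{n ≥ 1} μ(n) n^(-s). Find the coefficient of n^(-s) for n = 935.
μ(935) = -1

Factor n = 935 = 5 · 11 · 17. μ(n) = 0 if any exponent ≥ 2 (not squarefree); otherwise μ(n) = (−1)^{ω(n)} where ω(n) is the number of distinct prime factors. Applying: μ(935) = -1.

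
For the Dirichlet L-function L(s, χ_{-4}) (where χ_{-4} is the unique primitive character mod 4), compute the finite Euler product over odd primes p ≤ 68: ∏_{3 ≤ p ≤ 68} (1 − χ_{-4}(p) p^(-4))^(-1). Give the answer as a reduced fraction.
∏ = 1651066280281380138536686837541579766361280941939967829361597654494040671703/1669523570694536178861740034086625672835197425049896317943747132528787456000

The odd primes p ≤ 68 are [3, 5, 7, 11, 13, 17, 19, 23, 29, 31, 37, 41, 43, 47, 53, 59, 61, 67]. For each, χ(p) = 1 if p ≡ 1 mod 4, χ(p) = −1 if p ≡ 3 mod 4. Taking (1 − χ(p)/p^4)^(-1) = p^4/(p^4 − χ(p)): (1 − (-1)/3^4)^(-1) · (1 − (1)/5^4)^(-1) · (1 − (-1)/7^4)^(-1) · (1 − (-1)/11^4)^(-1) · (1 − (1)/13^4)^(-1) · (1 − (1)/17^4)^(-1) · (1 − (-1)/19^4)^(-1) · (1 − (-1)/23^4)^(-1) · (1 − (1)/29^4)^(-1) · (1 − (-1)/31^4)^(-1) · (1 − (1)/37^4)^(-1) · (1 − (1)/41^4)^(-1) · (1 − (-1)/43^4)^(-1) · (1 − (-1)/47^4)^(-1) · (1 − (1)/53^4)^(-1) · (1 − (-1)/59^4)^(-1) · (1 − (1)/61^4)^(-1) · (1 − (-1)/67^4)^(-1) = 1651066280281380138536686837541579766361280941939967829361597654494040671703/1669523570694536178861740034086625672835197425049896317943747132528787456000.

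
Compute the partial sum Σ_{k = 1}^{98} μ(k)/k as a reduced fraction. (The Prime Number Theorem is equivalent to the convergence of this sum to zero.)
Σ μ(k)/k = 11962644395524974654034383169459538/384261327324253070792183691221959345

Values of μ(k) for 1 ≤ k ≤ 98: μ(1) = 1, μ(2) = -1, μ(3) = -1, μ(5) = -1, μ(6) = 1, μ(7) = -1, μ(10) = 1, μ(11) = -1, μ(13) = -1, μ(14) = 1, μ(15) = 1, μ(17) = -1, μ(19) = -1, μ(21) = 1, μ(22) = 1, μ(23) = -1, μ(26) = 1, μ(29) = -1, μ(30) = -1, μ(31) = -1, μ(33) = 1, μ(34) = 1, μ(35) = 1, μ(37) = -1, μ(38) = 1, μ(39) = 1, μ(41) = -1, μ(42) = -1, μ(43) = -1, μ(46) = 1, μ(47) = -1, μ(51) = 1, μ(53) = -1, μ(55) = 1, μ(57) = 1, μ(58) = 1, μ(59) = -1, μ(61) = -1, μ(62) = 1, μ(65) = 1, μ(66) = -1, μ(67) = -1, μ(69) = 1, μ(70) = -1, μ(71) = -1, μ(73) = -1, μ(74) = 1, μ(77) = 1, μ(78) = -1, μ(79) = -1, μ(82) = 1, μ(83) = -1, μ(85) = 1, μ(86) = 1, μ(87) = 1, μ(89) = -1, μ(91) = 1, μ(93) = 1, μ(94) = 1, μ(95) = 1, μ(97) = -1, with μ = 0 on non-squarefree integers. Summing μ(k)/k for k where μ(k) ≠ 0 gives 11962644395524974654034383169459538/384261327324253070792183691221959345 ≈ 0.0311. (PNT ⟺ this sum → 0 as n → ∞.)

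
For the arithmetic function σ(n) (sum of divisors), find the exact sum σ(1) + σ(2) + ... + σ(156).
Σ_{n ≤ 156} σ(n) = 20162

Compute σ(n) for each 1 ≤ n ≤ 156: σ(1) = 1, σ(2) = 3, σ(3) = 4, σ(4) = 7, σ(5) = 6, σ(6) = 12, σ(7) = 8, σ(8) = 15, σ(9) = 13, σ(10) = 18, σ(11) = 12, σ(12) = 28, σ(13) = 14, σ(14) = 24, σ(15) = 24, σ(16) = 31, σ(17) = 18, σ(18) = 39, σ(19) = 20, σ(20) = 42, σ(21) = 32, σ(22) = 36, σ(23) = 24, σ(24) = 60, σ(25) = 31, σ(26) = 42, σ(27) = 40, σ(28) = 56, σ(29) = 30, σ(30) = 72, σ(31) = 32, σ(32) = 63, σ(33) = 48, σ(34) = 54, σ(35) = 48, σ(36) = 91, σ(37) = 38, σ(38) = 60, σ(39) = 56, σ(40) = 90, σ(41) = 42, σ(42) = 96, σ(43) = 44, σ(44) = 84, σ(45) = 78, σ(46) = 72, σ(47) = 48, σ(48) = 124, σ(49) = 57, σ(50) = 93, σ(51) = 72, σ(52) = 98, σ(53) = 54, σ(54) = 120, σ(55) = 72, σ(56) = 120, σ(57) = 80, σ(58) = 90, σ(59) = 60, σ(60) = 168, σ(61) = 62, σ(62) = 96, σ(63) = 104, σ(64) = 127, σ(65) = 84, σ(66) = 144, σ(67) = 68, σ(68) = 126, σ(69) = 96, σ(70) = 144, σ(71) = 72, σ(72) = 195, σ(73) = 74, σ(74) = 114, σ(75) = 124, σ(76) = 140, σ(77) = 96, σ(78) = 168, σ(79) = 80, σ(80) = 186, σ(81) = 121, σ(82) = 126, σ(83) = 84, σ(84) = 224, σ(85) = 108, σ(86) = 132, σ(87) = 120, σ(88) = 180, σ(89) = 90, σ(90) = 234, σ(91) = 112, σ(92) = 168, σ(93) = 128, σ(94) = 144, σ(95) = 120, σ(96) = 252, σ(97) = 98, σ(98) = 171, σ(99) = 156, σ(100) = 217, σ(101) = 102, σ(102) = 216, σ(103) = 104, σ(104) = 210, σ(105) = 192, σ(106) = 162, σ(107) = 108, σ(108) = 280, σ(109) = 110, σ(110) = 216, σ(111) = 152, σ(112) = 248, σ(113) = 114, σ(114) = 240, σ(115) = 144, σ(116) = 210, σ(117) = 182, σ(118) = 180, σ(119) = 144, σ(120) = 360, σ(121) = 133, σ(122) = 186, σ(123) = 168, σ(124) = 224, σ(125) = 156, σ(126) = 312, σ(127) = 128, σ(128) = 255, σ(129) = 176, σ(130) = 252, σ(131) = 132, σ(132) = 336, σ(133) = 160, σ(134) = 204, σ(135) = 240, σ(136) = 270, σ(137) = 138, σ(138) = 288, σ(139) = 140, σ(140) = 336, σ(141) = 192, σ(142) = 216, σ(143) = 168, σ(144) = 403, σ(145) = 180, σ(146) = 222, σ(147) = 228, σ(148) = 266, σ(149) = 150, σ(150) = 372, σ(151) = 152, σ(152) = 300, σ(153) = 234, σ(154) = 288, σ(155) = 192, σ(156) = 392. Summing all 156 values: 20162. (Average order: Σ_{n ≤ x} σ(n) ~ (π²/12) x². For x = 156, (π²/12)·156² ≈ 20015.56.)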